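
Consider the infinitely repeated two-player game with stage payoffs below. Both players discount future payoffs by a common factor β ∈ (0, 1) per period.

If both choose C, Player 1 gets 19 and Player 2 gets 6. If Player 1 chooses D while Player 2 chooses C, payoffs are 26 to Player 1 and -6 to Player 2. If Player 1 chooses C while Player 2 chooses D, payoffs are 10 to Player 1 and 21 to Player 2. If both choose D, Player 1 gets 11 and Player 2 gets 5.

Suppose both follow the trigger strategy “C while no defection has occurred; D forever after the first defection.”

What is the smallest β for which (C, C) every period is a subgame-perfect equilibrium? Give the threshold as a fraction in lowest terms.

For Player 1: deviation gain 26−19 = 7, per-period punishment loss 19−11 = 8. IC gives β ≥ 7/15.
For Player 2: gain 15, loss 1 per period, so β ≥ 15/16.
The tighter constraint is Player 2's, so cooperation needs β ≥ 15/16.

15/16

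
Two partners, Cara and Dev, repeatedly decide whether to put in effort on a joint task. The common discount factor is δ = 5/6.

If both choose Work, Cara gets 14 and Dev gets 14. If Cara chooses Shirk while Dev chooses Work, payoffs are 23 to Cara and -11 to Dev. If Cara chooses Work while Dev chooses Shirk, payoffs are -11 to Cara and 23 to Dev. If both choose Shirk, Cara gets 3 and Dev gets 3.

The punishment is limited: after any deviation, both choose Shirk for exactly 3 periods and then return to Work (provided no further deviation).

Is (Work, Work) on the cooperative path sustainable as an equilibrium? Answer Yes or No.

Yes

A one-shot deviation gives 23 now, then 3 for 3 periods, then back to 14.
Gain from deviating: (23−14) today; loss: (14−3) in each of the next 3 periods.
No-deviation condition: (14−3)(δ+…+δ^3) ≥ 23−14, i.e. δ+…+δ^3 ≥ 9/11.
At δ = 5/6: δ+…+δ^3 = 2.1065 ≥ 0.8182.
So cooperation is sustainable.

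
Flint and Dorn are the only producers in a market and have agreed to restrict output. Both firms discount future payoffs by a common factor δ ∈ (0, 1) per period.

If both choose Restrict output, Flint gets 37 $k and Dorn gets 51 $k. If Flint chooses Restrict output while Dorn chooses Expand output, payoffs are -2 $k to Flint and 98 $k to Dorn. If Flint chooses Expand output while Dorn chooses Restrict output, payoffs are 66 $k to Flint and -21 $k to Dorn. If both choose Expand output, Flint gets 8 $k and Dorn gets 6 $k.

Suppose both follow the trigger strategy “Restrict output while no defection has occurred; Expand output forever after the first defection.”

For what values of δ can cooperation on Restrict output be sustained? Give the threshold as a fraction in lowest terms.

47/92

Flint's threshold: (66−37)/(66−8) = 1/2.
Dorn's threshold: (98−51)/(98−6) = 47/92.
1/2 < 47/92, so Dorn binds and δ* = 47/92.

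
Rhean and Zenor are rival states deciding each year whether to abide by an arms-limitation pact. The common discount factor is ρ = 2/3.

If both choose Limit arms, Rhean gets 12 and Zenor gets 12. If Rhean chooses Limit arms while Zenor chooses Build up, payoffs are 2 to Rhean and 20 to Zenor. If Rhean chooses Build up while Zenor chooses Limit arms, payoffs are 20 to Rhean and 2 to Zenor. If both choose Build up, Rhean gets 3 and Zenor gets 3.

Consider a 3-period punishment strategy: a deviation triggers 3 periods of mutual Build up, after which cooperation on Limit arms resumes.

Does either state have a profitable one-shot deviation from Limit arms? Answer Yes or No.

IC: ρ+…+ρ^3 ≥ (20−12)/(12−3) = 8/9.
At ρ = 2/3: partial sum = 1.4074 ≥ 0.8889. Cooperation sustainable.

No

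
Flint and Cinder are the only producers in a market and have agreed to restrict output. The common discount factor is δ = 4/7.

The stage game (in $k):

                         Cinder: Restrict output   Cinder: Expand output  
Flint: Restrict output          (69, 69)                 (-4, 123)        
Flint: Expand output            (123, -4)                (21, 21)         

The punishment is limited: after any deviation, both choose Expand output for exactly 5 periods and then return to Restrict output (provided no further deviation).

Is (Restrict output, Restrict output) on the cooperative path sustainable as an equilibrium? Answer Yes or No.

Comparing payoff streams over the 6 periods until play realigns: cooperate → 69(1+δ+…+δ^5); deviate → 123 + 21(δ+…+δ^5).
Cooperation is sustained iff (69−21)(δ+…+δ^5) ≥ 123−69.
δ+…+δ^5 = 4/7·(1−(4/7)^5)/(1−4/7) = 1.2521, and (123−69)/(69−21) = 1.1250.
1.2521 ≥ 1.1250, so cooperation is sustainable.

Yes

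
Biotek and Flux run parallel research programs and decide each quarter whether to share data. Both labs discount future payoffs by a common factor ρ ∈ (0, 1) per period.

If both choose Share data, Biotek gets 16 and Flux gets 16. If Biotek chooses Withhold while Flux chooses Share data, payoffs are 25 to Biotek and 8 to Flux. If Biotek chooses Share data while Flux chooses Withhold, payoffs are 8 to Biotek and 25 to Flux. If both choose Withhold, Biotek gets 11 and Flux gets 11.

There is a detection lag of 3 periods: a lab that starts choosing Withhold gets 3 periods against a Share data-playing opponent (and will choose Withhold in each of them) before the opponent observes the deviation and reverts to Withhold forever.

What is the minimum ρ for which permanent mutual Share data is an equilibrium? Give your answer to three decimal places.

The best deviation is to choose Withhold for all 3 undetected periods, earning 25 each, then 11 forever once detected.
Deviation value: 25(1−ρ^3)/(1−ρ) + 11ρ^3/(1−ρ); cooperation value: 16/(1−ρ).
IC: 16 ≥ 25(1−ρ^3) + 11ρ^3 = 25 − 14ρ^3.
So ρ^3 ≥ 9/14, giving ρ ≥ (9/14)^(1/3) ≈ 0.863.

0.863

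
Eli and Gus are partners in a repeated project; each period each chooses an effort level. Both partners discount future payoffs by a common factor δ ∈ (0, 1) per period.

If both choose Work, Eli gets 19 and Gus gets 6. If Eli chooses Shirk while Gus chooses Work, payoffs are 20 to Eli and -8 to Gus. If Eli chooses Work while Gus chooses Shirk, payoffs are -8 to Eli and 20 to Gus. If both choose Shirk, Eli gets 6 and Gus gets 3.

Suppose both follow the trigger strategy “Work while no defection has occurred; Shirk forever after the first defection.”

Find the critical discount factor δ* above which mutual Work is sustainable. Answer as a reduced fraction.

Eli's threshold: (20−19)/(20−6) = 1/14.
Gus's threshold: (20−6)/(20−3) = 14/17.
1/14 < 14/17, so Gus binds and δ* = 14/17.

14/17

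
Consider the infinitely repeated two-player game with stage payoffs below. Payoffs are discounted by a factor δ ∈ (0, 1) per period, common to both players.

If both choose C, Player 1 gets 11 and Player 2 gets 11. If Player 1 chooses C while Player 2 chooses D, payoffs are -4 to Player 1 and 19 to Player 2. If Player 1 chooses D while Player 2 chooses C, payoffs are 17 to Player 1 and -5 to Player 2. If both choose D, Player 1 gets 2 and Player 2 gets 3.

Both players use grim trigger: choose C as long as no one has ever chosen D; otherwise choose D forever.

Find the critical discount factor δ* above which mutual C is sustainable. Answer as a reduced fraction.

Player 1's threshold: (17−11)/(17−2) = 2/5.
Player 2's threshold: (19−11)/(19−3) = 1/2.
2/5 < 1/2, so Player 2 binds and δ* = 1/2.

1/2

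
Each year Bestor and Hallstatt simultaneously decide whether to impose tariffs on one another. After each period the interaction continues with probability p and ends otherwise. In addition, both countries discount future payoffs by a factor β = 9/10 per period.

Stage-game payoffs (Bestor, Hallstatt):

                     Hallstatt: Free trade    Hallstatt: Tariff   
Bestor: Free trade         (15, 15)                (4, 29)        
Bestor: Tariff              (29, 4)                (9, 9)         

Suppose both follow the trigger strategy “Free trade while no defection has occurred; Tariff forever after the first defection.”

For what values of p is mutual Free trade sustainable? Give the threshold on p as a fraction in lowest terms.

7/9

Expected continuation weight on next period's payoff is β·p = 9/10·p, which plays the role of the discount factor.
Cooperation requires 9/10·p ≥ (29−15)/(29−9) = 7/10, hence p ≥ 7/9.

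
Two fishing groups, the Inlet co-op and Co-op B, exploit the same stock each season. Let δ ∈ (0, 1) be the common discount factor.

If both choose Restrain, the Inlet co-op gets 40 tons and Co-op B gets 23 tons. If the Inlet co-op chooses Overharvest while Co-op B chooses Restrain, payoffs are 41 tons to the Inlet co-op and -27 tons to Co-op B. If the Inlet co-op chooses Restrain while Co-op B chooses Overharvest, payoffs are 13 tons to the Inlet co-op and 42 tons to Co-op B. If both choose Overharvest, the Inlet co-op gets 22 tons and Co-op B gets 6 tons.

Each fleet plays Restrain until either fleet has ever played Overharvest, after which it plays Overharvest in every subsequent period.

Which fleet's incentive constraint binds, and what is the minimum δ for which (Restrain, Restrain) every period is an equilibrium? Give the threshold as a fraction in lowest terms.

Co-op B; δ ≥ 19/36

For the Inlet co-op: deviation gain 41−40 = 1, per-period punishment loss 40−22 = 18. IC gives δ ≥ 1/19.
For Co-op B: gain 19, loss 17 per period, so δ ≥ 19/36.
The tighter constraint is Co-op B's, so cooperation needs δ ≥ 19/36.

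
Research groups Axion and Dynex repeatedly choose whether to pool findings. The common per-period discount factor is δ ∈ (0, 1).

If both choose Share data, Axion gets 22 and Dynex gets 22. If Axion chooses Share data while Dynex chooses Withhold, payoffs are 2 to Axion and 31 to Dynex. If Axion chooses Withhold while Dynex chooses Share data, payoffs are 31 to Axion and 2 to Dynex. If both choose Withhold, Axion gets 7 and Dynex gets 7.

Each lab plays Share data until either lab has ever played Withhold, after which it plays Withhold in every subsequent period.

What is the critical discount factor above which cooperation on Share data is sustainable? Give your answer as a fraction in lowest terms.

Under grim trigger the critical discount factor is (T−C)/(T−P) with T = 31, C = 22, P = 7.
δ* = (31−22)/(31−7) = 9/24 = 3/8.

3/8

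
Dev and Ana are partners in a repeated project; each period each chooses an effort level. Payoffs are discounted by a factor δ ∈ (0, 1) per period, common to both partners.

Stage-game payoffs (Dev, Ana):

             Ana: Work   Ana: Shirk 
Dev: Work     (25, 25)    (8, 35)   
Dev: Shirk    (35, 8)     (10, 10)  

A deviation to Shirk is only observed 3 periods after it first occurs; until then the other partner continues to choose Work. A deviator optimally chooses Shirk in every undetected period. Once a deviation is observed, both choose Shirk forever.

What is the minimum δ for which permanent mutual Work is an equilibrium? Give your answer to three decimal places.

0.737

A deviator earns 35 for 3 periods, then 10 forever; cooperating earns 25 forever. Multiplying the IC by (1−δ):
25 ≥ 35(1−δ^3) + 10δ^3, so 25·δ^3 ≥ 10 and δ^3 ≥ 2/5.
δ ≥ (2/5)^(1/3) ≈ 0.737.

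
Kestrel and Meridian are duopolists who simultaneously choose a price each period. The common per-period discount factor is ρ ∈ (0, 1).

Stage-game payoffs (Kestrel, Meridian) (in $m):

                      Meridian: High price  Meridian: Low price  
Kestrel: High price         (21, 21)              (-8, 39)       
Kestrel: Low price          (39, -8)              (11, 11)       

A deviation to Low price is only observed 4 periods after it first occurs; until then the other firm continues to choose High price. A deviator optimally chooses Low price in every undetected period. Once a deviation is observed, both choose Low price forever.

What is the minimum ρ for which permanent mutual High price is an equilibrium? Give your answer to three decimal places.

A deviator earns 39 for 4 periods, then 11 forever; cooperating earns 21 forever. Multiplying the IC by (1−ρ):
21 ≥ 39(1−ρ^4) + 11ρ^4, so 28·ρ^4 ≥ 18 and ρ^4 ≥ 9/14.
ρ ≥ (9/14)^(1/4) ≈ 0.895.

0.895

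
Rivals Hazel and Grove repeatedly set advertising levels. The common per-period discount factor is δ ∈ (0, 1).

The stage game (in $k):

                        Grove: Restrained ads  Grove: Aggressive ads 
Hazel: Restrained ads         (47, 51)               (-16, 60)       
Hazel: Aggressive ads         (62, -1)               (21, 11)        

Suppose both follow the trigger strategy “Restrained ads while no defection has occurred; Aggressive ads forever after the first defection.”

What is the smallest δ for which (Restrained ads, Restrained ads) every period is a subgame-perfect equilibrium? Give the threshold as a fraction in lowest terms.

Hazel: cooperation gives 47 each period; deviation gives 62 once then 21 forever.
  47/(1−δ) ≥ 62 + 21δ/(1−δ) ⇒ δ ≥ 15/41.
Grove: cooperation gives 51 each period; deviation gives 60 once then 11 forever.
  δ ≥ 9/49.
Both must hold, so the binding constraint is Hazel's: δ ≥ 15/41.

15/41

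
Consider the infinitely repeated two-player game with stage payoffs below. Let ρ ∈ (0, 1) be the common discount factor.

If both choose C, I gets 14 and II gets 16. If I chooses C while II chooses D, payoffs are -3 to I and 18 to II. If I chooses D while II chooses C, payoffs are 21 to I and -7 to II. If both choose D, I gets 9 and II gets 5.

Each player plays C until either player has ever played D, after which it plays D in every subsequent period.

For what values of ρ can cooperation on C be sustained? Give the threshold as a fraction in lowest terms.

I's threshold: (21−14)/(21−9) = 7/12.
II's threshold: (18−16)/(18−5) = 2/13.
7/12 > 2/13, so I binds and ρ* = 7/12.

7/12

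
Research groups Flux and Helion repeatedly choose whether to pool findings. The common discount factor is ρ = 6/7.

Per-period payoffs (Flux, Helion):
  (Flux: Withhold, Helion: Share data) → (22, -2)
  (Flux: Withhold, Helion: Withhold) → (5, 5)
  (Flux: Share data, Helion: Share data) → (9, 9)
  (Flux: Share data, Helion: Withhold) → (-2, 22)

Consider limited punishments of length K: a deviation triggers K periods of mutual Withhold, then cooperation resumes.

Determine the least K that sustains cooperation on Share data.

6

No profitable deviation requires (9−5)(ρ+…+ρ^K) ≥ 22−9, i.e. ρ+…+ρ^K ≥ 13/4 ≈ 3.2500.
With ρ = 6/7, the partial sums are K=1: 0.8571, K=2: 1.5918, K=3: 2.2216, K=4: 2.7613, K=5: 3.2240, K=6: 3.6206.
K = 6 is the first length at which the sum reaches 3.2500.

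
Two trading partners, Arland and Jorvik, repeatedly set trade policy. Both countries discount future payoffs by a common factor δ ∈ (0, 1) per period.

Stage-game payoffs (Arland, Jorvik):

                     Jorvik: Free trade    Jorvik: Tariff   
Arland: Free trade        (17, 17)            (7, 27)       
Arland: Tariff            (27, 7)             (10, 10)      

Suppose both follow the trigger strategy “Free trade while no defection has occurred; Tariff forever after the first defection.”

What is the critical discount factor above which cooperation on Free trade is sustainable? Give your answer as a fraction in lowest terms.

One-period gain from deviating is 27 − 17 = 10. The loss is 17 − 10 = 7 in every subsequent period, with present value 7·δ/(1−δ).
Deviation is unprofitable when 7·δ/(1−δ) ≥ 10, i.e. δ/(1−δ) ≥ 10/7.
Equivalently δ ≥ 10/(10+7) = 10/17.

10/17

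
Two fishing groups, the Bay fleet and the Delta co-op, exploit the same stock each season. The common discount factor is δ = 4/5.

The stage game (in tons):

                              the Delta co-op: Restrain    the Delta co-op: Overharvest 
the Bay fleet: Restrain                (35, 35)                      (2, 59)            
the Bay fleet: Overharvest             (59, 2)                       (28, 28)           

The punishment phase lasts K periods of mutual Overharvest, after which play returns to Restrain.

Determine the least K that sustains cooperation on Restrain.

IC: δ(1−δ^K)/(1−δ) ≥ (59−35)/(35−28) = 24/7.
With δ = 4/5: need 1 − δ^K ≥ 24/7·(1−4/5)/(4/5), i.e. δ^K ≤ 0.1429.
Since (4/5)^8 = 0.1678 and (4/5)^9 = 0.1342, the smallest such K is 9.

9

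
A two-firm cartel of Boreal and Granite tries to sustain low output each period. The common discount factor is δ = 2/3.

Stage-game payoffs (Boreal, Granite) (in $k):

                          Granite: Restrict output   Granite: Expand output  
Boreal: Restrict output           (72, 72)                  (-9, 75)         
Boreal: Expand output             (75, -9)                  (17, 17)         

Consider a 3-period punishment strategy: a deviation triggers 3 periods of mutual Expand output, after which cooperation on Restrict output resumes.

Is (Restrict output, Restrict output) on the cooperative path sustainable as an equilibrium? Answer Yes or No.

Yes

Comparing payoff streams over the 4 periods until play realigns: cooperate → 72(1+δ+…+δ^3); deviate → 75 + 17(δ+…+δ^3).
Cooperation is sustained iff (72−17)(δ+…+δ^3) ≥ 75−72.
δ+…+δ^3 = 2/3·(1−(2/3)^3)/(1−2/3) = 1.4074, and (75−72)/(72−17) = 0.0545.
1.4074 ≥ 0.0545, so cooperation is sustainable.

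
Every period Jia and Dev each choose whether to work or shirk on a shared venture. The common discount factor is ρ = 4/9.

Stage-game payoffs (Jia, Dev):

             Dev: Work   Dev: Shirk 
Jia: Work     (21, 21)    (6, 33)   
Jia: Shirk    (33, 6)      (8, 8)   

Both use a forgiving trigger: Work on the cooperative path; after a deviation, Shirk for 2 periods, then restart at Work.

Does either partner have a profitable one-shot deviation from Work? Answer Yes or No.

Comparing payoff streams over the 3 periods until play realigns: cooperate → 21(1+ρ+…+ρ^2); deviate → 33 + 8(ρ+…+ρ^2).
Cooperation is sustained iff (21−8)(ρ+…+ρ^2) ≥ 33−21.
ρ+…+ρ^2 = 4/9·(1−(4/9)^2)/(1−4/9) = 0.6420, and (33−21)/(21−8) = 0.9231.
0.6420 < 0.9231, so cooperation is not sustainable.

Yes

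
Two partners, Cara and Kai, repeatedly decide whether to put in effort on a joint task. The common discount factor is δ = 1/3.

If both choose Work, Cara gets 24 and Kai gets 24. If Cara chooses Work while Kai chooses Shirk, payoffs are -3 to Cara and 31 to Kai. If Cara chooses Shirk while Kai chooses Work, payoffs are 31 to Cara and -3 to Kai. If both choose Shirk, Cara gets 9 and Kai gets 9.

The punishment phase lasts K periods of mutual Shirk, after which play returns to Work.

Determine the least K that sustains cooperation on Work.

Need Σ_{k=1}^{K} δ^k ≥ (31−24)/(24−9) = 0.4667 at δ = 1/3.
At K = 2 the sum is 0.4444 < 0.4667; at K = 3 it is 0.4815 ≥ 0.4667.
So the minimum punishment length is K = 3.

3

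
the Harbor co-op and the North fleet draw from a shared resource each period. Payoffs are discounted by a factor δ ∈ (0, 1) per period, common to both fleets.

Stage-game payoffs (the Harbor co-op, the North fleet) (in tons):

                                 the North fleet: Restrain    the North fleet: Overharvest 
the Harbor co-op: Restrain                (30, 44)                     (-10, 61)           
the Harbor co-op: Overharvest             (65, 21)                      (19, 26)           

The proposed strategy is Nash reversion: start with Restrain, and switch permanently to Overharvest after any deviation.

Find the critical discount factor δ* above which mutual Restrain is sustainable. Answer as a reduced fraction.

35/46

the Harbor co-op's threshold: (65−30)/(65−19) = 35/46.
the North fleet's threshold: (61−44)/(61−26) = 17/35.
35/46 > 17/35, so the Harbor co-op binds and δ* = 35/46.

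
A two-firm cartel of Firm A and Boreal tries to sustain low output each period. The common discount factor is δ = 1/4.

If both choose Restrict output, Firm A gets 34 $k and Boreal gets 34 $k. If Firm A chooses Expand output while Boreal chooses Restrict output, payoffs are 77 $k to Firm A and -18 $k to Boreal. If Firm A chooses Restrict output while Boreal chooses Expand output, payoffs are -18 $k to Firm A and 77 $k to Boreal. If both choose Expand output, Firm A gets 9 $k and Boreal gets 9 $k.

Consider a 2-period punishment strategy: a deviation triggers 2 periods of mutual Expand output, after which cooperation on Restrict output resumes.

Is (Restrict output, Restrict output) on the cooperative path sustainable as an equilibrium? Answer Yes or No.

No

IC: δ+…+δ^2 ≥ (77−34)/(34−9) = 43/25.
At δ = 1/4: partial sum = 0.3125 < 1.7200. Cooperation not sustainable.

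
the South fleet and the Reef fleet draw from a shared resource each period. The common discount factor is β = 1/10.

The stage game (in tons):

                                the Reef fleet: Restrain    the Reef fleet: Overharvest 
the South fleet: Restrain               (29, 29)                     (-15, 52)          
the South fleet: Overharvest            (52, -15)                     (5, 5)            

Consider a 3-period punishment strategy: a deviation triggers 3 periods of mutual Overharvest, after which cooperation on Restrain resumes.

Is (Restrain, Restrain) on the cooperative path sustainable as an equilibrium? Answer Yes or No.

A one-shot deviation gives 52 now, then 5 for 3 periods, then back to 29.
Gain from deviating: (52−29) today; loss: (29−5) in each of the next 3 periods.
No-deviation condition: (29−5)(β+…+β^3) ≥ 52−29, i.e. β+…+β^3 ≥ 23/24.
At β = 1/10: β+…+β^3 = 0.1110 < 0.9583.
So cooperation is not sustainable.

No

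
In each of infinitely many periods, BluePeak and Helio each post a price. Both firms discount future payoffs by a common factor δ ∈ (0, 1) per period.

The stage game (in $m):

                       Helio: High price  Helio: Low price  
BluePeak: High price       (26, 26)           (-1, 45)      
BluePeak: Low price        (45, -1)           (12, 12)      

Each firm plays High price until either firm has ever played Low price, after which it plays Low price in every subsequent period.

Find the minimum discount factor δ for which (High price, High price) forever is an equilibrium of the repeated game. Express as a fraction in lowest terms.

19/33

Cooperation forever yields 26 each period: 26/(1−δ).
Deviating yields 45 once, then 12 forever: 45 + 12δ/(1−δ).
No profitable deviation requires 26/(1−δ) ≥ 45 + 12δ/(1−δ).
Multiplying by (1−δ): 26 ≥ 45(1−δ) + 12δ = 45 − 33δ.
So 33δ ≥ 19, i.e. δ ≥ 19/33.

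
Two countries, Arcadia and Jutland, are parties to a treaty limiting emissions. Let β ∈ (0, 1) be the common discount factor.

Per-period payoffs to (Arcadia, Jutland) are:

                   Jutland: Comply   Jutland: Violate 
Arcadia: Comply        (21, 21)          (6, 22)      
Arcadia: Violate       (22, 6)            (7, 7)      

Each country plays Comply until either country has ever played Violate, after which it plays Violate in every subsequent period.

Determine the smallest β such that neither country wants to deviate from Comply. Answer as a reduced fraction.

Under grim trigger the critical discount factor is (T−C)/(T−P) with T = 22, C = 21, P = 7.
β* = (22−21)/(22−7) = 1/15.

1/15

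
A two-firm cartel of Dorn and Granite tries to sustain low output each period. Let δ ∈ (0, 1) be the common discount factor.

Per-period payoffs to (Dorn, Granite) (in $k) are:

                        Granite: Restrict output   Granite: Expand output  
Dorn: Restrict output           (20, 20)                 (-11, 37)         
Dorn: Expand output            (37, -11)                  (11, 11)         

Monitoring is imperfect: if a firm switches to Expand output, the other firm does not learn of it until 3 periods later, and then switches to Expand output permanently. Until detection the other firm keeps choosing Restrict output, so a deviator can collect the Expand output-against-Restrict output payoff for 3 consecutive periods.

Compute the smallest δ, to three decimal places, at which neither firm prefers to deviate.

0.868

A deviator earns 37 for 3 periods, then 11 forever; cooperating earns 20 forever. Multiplying the IC by (1−δ):
20 ≥ 37(1−δ^3) + 11δ^3, so 26·δ^3 ≥ 17 and δ^3 ≥ 17/26.
δ ≥ (17/26)^(1/3) ≈ 0.868.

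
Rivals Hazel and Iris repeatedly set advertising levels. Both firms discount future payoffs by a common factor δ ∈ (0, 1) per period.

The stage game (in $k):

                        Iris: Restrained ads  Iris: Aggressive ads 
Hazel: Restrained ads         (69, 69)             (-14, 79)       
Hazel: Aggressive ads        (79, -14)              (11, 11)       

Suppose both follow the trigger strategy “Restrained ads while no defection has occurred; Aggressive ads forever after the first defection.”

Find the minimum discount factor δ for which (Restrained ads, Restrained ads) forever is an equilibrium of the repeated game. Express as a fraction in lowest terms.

5/34

Under grim trigger the critical discount factor is (T−C)/(T−P) with T = 79, C = 69, P = 11.
δ* = (79−69)/(79−11) = 10/68 = 5/34.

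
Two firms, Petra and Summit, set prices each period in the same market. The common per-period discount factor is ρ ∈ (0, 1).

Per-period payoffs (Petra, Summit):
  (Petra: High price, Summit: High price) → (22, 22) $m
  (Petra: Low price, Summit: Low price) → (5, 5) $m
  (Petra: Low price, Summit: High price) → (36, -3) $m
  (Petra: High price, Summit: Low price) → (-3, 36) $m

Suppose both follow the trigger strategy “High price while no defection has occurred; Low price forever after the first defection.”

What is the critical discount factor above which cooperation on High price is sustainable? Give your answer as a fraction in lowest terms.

14/31

Cooperation forever yields 22 each period: 22/(1−ρ).
Deviating yields 36 once, then 5 forever: 36 + 5ρ/(1−ρ).
No profitable deviation requires 22/(1−ρ) ≥ 36 + 5ρ/(1−ρ).
Multiplying by (1−ρ): 22 ≥ 36(1−ρ) + 5ρ = 36 − 31ρ.
So 31ρ ≥ 14, i.e. ρ ≥ 14/31.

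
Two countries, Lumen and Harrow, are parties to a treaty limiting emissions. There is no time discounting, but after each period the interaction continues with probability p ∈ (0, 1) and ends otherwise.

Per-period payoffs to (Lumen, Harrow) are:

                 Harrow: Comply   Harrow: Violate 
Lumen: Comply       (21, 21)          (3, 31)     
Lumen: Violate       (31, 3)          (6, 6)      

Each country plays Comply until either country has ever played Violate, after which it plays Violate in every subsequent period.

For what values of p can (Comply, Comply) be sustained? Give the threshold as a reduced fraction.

2/5

With no time discounting, the continuation probability p plays the role of the discount factor.
Grim-trigger IC: 21/(1−p) ≥ 31 + 6p/(1−p) ⇒ p ≥ (31−21)/(31−6) = 2/5.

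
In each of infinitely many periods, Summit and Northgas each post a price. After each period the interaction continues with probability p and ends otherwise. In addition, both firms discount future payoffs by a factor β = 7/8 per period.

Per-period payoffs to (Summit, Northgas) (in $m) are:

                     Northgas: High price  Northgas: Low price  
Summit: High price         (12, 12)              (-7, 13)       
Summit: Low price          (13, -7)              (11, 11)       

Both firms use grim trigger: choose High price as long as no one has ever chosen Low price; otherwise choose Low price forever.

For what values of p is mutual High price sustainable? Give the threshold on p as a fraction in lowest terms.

4/7

Expected continuation weight on next period's payoff is β·p = 7/8·p, which plays the role of the discount factor.
Cooperation requires 7/8·p ≥ (13−12)/(13−11) = 1/2, hence p ≥ 4/7.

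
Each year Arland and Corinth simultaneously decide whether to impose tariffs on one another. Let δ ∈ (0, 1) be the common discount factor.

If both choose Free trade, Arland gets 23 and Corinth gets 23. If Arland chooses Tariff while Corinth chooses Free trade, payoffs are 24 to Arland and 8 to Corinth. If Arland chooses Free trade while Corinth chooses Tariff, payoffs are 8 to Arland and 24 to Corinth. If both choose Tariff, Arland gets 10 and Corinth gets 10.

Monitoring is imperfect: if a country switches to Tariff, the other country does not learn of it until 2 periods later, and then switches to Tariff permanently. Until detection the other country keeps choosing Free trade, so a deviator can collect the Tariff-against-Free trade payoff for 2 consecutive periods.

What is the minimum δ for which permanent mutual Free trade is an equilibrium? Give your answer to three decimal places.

0.267

A deviator earns 24 for 2 periods, then 10 forever; cooperating earns 23 forever. Multiplying the IC by (1−δ):
23 ≥ 24(1−δ^2) + 10δ^2, so 14·δ^2 ≥ 1 and δ^2 ≥ 1/14.
δ ≥ (1/14)^(1/2) ≈ 0.267.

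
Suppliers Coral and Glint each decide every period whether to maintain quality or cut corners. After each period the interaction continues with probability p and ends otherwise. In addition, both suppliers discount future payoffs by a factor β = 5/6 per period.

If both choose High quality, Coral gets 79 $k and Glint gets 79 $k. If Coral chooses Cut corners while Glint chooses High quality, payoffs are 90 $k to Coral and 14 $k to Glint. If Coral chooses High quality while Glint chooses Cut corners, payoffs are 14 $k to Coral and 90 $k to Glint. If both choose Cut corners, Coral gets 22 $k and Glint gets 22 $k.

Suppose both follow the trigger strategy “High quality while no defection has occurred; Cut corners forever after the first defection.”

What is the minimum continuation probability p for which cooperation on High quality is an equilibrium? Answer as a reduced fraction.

Expected continuation weight on next period's payoff is β·p = 5/6·p, which plays the role of the discount factor.
Cooperation requires 5/6·p ≥ (90−79)/(90−22) = 11/68, hence p ≥ 33/170.

33/170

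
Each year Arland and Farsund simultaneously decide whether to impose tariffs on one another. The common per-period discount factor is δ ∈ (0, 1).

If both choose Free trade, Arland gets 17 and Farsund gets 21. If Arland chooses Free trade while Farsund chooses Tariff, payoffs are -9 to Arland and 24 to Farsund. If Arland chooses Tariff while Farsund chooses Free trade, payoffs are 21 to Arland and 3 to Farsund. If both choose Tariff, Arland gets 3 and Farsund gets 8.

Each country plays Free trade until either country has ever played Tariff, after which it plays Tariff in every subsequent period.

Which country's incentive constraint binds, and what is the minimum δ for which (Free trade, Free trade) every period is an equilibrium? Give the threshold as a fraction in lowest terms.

Arland: cooperation gives 17 each period; deviation gives 21 once then 3 forever.
  17/(1−δ) ≥ 21 + 3δ/(1−δ) ⇒ δ ≥ 4/18 = 2/9.
Farsund: cooperation gives 21 each period; deviation gives 24 once then 8 forever.
  δ ≥ 3/16.
Both must hold, so the binding constraint is Arland's: δ ≥ 2/9.

Arland; δ ≥ 2/9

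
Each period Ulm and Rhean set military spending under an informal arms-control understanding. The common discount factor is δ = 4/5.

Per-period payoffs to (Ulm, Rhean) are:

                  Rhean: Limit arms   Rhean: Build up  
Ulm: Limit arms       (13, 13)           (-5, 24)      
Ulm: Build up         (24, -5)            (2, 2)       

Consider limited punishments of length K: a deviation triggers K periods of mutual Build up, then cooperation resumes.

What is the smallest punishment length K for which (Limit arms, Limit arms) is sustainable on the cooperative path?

IC: δ(1−δ^K)/(1−δ) ≥ (24−13)/(13−2) = 1.
With δ = 4/5: need 1 − δ^K ≥ 1·(1−4/5)/(4/5), i.e. δ^K ≤ 0.7500.
Since (4/5)^1 = 0.8000 and (4/5)^2 = 0.6400, the smallest such K is 2.

2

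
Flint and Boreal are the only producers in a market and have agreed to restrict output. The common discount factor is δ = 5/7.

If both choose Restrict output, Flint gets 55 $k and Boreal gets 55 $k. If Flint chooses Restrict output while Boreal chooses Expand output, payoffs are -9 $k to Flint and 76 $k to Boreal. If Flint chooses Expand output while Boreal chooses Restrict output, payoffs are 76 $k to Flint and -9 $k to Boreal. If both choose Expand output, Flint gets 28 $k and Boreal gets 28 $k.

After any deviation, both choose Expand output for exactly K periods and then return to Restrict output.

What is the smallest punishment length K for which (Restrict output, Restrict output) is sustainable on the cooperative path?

Need Σ_{k=1}^{K} δ^k ≥ (76−55)/(55−28) = 0.7778 at δ = 5/7.
At K = 1 the sum is 0.7143 < 0.7778; at K = 2 it is 1.2245 ≥ 0.7778.
So the minimum punishment length is K = 2.

2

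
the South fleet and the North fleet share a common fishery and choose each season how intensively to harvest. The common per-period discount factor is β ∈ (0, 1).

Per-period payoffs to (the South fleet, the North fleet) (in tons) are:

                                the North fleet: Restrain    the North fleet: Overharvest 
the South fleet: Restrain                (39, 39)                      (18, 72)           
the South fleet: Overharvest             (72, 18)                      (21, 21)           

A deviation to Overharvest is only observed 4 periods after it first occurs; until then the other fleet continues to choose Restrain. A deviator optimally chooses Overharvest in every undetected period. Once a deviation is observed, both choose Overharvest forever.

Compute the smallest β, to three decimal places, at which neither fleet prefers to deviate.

Deviating for the 4 undetected periods gains 72−39 = 33 per period over cooperation, then loses 39−21 = 18 per period forever once punishment starts.
Gain: 33(1 + β + … + β^3); loss: 18·β^4/(1−β).
No profitable deviation ⇔ 33(1−β^4) ≤ 18·β^4, i.e. β^4 ≥ 33/(33+18) = 11/17.
Hence β ≥ (11/17)^(1/4) ≈ 0.897.

0.897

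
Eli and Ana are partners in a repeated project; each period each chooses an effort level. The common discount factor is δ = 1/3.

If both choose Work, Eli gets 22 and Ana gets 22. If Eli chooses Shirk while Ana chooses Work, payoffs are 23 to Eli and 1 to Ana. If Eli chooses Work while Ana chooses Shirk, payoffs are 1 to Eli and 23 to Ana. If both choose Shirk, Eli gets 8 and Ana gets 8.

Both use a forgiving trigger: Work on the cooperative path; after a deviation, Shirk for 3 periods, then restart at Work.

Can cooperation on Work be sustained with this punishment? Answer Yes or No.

Yes

A one-shot deviation gives 23 now, then 8 for 3 periods, then back to 22.
Gain from deviating: (23−22) today; loss: (22−8) in each of the next 3 periods.
No-deviation condition: (22−8)(δ+…+δ^3) ≥ 23−22, i.e. δ+…+δ^3 ≥ 1/14.
At δ = 1/3: δ+…+δ^3 = 0.4815 ≥ 0.0714.
So cooperation is sustainable.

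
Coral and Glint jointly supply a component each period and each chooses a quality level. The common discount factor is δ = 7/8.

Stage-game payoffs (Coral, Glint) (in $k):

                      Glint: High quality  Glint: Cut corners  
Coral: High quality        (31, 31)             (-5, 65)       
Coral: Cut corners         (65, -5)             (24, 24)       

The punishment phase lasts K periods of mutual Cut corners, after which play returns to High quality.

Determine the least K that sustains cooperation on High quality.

9

No profitable deviation requires (31−24)(δ+…+δ^K) ≥ 65−31, i.e. δ+…+δ^K ≥ 34/7 ≈ 4.8571.
With δ = 7/8, the partial sums are K=1: 0.8750, K=2: 1.6406, …, K=7: 4.2511, K=8: 4.5947, K=9: 4.8954.
K = 9 is the first length at which the sum reaches 4.8571.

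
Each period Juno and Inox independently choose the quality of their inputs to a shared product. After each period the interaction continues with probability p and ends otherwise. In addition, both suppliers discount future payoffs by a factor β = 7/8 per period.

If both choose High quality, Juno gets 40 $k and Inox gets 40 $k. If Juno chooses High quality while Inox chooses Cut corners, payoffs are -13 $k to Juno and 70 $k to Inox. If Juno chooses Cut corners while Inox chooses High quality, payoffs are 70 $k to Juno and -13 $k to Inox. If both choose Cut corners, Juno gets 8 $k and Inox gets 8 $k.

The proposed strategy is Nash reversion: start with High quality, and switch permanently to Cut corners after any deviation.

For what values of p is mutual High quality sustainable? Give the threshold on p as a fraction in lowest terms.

With continuation probability p and discount β, the effective per-period discount factor is βp.
Grim-trigger IC: βp ≥ (70−40)/(70−8) = 15/31.
So p ≥ (15/31)/(7/8) = 120/217.

120/217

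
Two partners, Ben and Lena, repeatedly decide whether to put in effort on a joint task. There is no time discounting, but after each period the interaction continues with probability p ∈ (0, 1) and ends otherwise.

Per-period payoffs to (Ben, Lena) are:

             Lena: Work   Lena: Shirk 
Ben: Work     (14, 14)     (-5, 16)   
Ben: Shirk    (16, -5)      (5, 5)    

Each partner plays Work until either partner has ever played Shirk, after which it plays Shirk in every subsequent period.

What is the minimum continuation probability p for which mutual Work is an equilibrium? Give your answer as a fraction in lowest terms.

2/11

Expected cooperation value is 14 + p·14 + p²·14 + … = 14/(1−p); deviation gives 16 + p·5/(1−p).
14 ≥ 16(1−p) + 5p ⇒ 11p ≥ 2 ⇒ p ≥ 2/11.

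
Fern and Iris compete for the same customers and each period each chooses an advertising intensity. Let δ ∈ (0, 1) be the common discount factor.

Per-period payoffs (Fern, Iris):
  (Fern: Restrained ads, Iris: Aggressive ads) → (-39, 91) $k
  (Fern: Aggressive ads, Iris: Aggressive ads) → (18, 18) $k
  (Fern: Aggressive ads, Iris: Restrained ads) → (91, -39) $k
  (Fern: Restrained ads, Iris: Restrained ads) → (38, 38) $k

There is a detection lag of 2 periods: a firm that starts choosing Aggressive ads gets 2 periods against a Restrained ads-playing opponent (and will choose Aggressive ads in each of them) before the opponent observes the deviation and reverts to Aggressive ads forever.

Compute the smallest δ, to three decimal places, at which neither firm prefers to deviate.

A deviator earns 91 for 2 periods, then 18 forever; cooperating earns 38 forever. Multiplying the IC by (1−δ):
38 ≥ 91(1−δ^2) + 18δ^2, so 73·δ^2 ≥ 53 and δ^2 ≥ 53/73.
δ ≥ (53/73)^(1/2) ≈ 0.852.

0.852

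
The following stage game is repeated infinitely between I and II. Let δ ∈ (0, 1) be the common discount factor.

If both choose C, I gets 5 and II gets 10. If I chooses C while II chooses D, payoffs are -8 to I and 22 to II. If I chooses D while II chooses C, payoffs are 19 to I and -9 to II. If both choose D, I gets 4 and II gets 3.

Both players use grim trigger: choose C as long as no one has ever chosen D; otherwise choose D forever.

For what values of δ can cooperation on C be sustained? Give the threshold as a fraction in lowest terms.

I's threshold: (19−5)/(19−4) = 14/15.
II's threshold: (22−10)/(22−3) = 12/19.
14/15 > 12/19, so I binds and δ* = 14/15.

14/15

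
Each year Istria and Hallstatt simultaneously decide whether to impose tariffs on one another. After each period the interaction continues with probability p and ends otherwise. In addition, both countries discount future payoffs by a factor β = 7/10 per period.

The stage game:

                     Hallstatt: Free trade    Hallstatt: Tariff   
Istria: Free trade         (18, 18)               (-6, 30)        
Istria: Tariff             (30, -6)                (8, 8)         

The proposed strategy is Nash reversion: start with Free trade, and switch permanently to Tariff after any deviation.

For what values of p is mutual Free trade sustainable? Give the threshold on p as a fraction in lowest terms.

60/77

With continuation probability p and discount β, the effective per-period discount factor is βp.
Grim-trigger IC: βp ≥ (30−18)/(30−8) = 6/11.
So p ≥ (6/11)/(7/10) = 60/77.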